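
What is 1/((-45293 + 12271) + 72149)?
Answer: 1/39127 ≈ 2.5558e-5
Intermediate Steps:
1/((-45293 + 12271) + 72149) = 1/(-33022 + 72149) = 1/39127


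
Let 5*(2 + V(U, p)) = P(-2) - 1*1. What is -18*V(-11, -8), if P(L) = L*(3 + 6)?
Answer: 522/5 ≈ 104.40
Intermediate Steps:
P(L) = 9*L (P(L) = L*9 = 9*L)
V(U, p) = -29/5 (V(U, p) = -2 + (9*(-2) - 1*1)/5 = -2 + (-18 - 1)/5 = -2 + (⅕)*(-19) = -2 - 19/5 = -29/5)
-18*V(-11, -8) = -18*(-29/5) = 522/5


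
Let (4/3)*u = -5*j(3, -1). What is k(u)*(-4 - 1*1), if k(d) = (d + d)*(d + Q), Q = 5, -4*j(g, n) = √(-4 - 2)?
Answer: 3375/64 - 375*I*√6/8 ≈ 52.734 - 114.82*I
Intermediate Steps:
j(g, n) = -I*√6/4 (j(g, n) = -√(-4 - 2)/4 = -I*√6/4)
u = 15*I*√6/16 (u = 3*(-(-5)*I*√6/4)/4 = 3*(5*I*√6/4)/4 = 15*I*√6/16 ≈ 2.2964*I)
k(d) = 2*d*(5 + d) (k(d) = (d + d)*(d + 5) = (2*d)*(5 + d) = 2*d*(5 + d))
k(u)*(-4 - 1*1) = (2*(15*I*√6/16)*(5 + 15*I*√6/16))*(-4 - 1*1) = (15*I*√6*(5 + 15*I*√6/16)/8)*(-4 - 1) = (15*I*√6*(5 + 15*I*√6/16)/8)*(-5) = -75*I*√6*(5 + 15*I*√6/16)/8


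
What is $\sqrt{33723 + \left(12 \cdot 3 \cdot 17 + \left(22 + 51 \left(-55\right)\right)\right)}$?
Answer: $8 \sqrt{493} \approx 177.63$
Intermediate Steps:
$\sqrt{33723 + \left(12 \cdot 3 \cdot 17 + \left(22 + 51 \left(-55\right)\right)\right)} = \sqrt{33723 + \left(12 \cdot 51 + \left(22 - 2805\right)\right)} = \sqrt{33723 + \left(612 - 2783\right)} = \sqrt{33723 - 2171} = \sqrt{31552} = 8 \sqrt{493}$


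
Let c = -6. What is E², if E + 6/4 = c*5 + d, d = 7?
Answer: 2401/4 ≈ 600.25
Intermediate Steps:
E = -49/2 (E = -3/2 + (-6*5 + 7) = -3/2 + (-30 + 7) = -3/2 - 23 = -49/2 ≈ -24.500)
E² = (-49/2)² = 2401/4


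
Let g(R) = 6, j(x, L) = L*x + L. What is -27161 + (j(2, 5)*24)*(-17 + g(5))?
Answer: -31121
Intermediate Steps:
j(x, L) = L + L*x
-27161 + (j(2, 5)*24)*(-17 + g(5)) = -27161 + ((5*(1 + 2))*24)*(-17 + 6) = -27161 + ((5*3)*24)*(-11) = -27161 + (15*24)*(-11) = -27161 + 360*(-11) = -27161 - 3960 = -31121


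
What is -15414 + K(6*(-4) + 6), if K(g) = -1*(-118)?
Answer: -15296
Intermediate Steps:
K(g) = 118
-15414 + K(6*(-4) + 6) = -15414 + 118 = -15296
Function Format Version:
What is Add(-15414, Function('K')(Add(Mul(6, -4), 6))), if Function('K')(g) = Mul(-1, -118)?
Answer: -15296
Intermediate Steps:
Function('K')(g) = 118
Add(-15414, Function('K')(Add(Mul(6, -4), 6))) = Add(-15414, 118) = -15296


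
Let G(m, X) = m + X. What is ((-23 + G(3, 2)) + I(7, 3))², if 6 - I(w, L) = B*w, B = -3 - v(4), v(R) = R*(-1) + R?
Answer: 81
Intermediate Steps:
v(R) = 0 (v(R) = -R + R = 0)
B = -3 (B = -3 - 1*0 = -3 + 0 = -3)
G(m, X) = X + m
I(w, L) = 6 + 3*w (I(w, L) = 6 - (-3)*w = 6 + 3*w)
((-23 + G(3, 2)) + I(7, 3))² = ((-23 + (2 + 3)) + (6 + 3*7))² = ((-23 + 5) + (6 + 21))² = (-18 + 27)² = 9² = 81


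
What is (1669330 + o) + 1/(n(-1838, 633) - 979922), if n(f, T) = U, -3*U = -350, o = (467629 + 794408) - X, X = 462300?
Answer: 7257615044869/2939416 ≈ 2.4691e+6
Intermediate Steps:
o = 799737 (o = (467629 + 794408) - 1*462300 = 1262037 - 462300 = 799737)
U = 350/3 (U = -1/3*(-350) = 350/3 ≈ 116.67)
n(f, T) = 350/3
(1669330 + o) + 1/(n(-1838, 633) - 979922) = (1669330 + 799737) + 1/(350/3 - 979922) = 2469067 + 1/(-2939416/3) = 2469067 - 3/2939416 = 7257615044869/2939416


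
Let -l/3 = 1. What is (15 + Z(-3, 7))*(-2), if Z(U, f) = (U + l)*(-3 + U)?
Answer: -102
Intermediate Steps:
l = -3 (l = -3*1 = -3)
Z(U, f) = (-3 + U)² (Z(U, f) = (U - 3)*(-3 + U) = (-3 + U)*(-3 + U) = (-3 + U)²)
(15 + Z(-3, 7))*(-2) = (15 + (9 + (-3)² - 6*(-3)))*(-2) = (15 + (9 + 9 + 18))*(-2) = (15 + 36)*(-2) = 51*(-2) = -102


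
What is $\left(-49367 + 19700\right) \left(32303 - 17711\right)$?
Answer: $-432900864$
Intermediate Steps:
$\left(-49367 + 19700\right) \left(32303 - 17711\right) = \left(-29667\right) 14592 = -432900864$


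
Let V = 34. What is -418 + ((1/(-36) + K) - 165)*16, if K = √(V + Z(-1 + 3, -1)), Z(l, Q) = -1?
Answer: -27526/9 + 16*√33 ≈ -2966.5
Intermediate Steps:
K = √33 (K = √(34 - 1) = √33 ≈ 5.7446)
-418 + ((1/(-36) + K) - 165)*16 = -418 + ((1/(-36) + √33) - 165)*16 = -418 + ((-1/36 + √33) - 165)*16 = -418 + (-5941/36 + √33)*16 = -418 + (-23764/9 + 16*√33) = -27526/9 + 16*√33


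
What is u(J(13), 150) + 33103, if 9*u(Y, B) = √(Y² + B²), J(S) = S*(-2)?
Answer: 33103 + 2*√5794/9 ≈ 33120.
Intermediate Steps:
J(S) = -2*S
u(Y, B) = √(B² + Y²)/9 (u(Y, B) = √(Y² + B²)/9 = √(B² + Y²)/9)
u(J(13), 150) + 33103 = √(150² + (-2*13)²)/9 + 33103 = √(22500 + (-26)²)/9 + 33103 = √(22500 + 676)/9 + 33103 = √23176/9 + 33103 = (2*√5794)/9 + 33103 = 2*√5794/9 + 33103 = 33103 + 2*√5794/9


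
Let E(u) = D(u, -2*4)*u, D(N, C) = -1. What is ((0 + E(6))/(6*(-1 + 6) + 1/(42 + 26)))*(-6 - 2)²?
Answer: -26112/2041 ≈ -12.794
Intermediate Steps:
E(u) = -u
((0 + E(6))/(6*(-1 + 6) + 1/(42 + 26)))*(-6 - 2)² = ((0 - 1*6)/(6*(-1 + 6) + 1/(42 + 26)))*(-6 - 2)² = ((0 - 6)/(6*5 + 1/68))*(-8)² = -6/(30 + 1/68)*64 = -6/2041/68*64 = -6*68/2041*64 = -408/2041*64 = -26112/2041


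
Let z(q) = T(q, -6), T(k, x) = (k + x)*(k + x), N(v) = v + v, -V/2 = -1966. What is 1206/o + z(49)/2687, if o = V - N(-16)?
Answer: 5284979/5325634 ≈ 0.99237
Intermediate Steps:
V = 3932 (V = -2*(-1966) = 3932)
N(v) = 2*v
o = 3964 (o = 3932 - 2*(-16) = 3932 - 1*(-32) = 3932 + 32 = 3964)
T(k, x) = (k + x)**2
z(q) = (-6 + q)**2 (z(q) = (q - 6)**2 = (-6 + q)**2)
1206/o + z(49)/2687 = 1206/3964 + (-6 + 49)**2/2687 = 1206*(1/3964) + 43**2*(1/2687) = 603/1982 + 1849*(1/2687) = 603/1982 + 1849/2687 = 5284979/5325634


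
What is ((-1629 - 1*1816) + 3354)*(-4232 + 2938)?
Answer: 117754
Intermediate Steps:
((-1629 - 1*1816) + 3354)*(-4232 + 2938) = ((-1629 - 1816) + 3354)*(-1294) = (-3445 + 3354)*(-1294) = -91*(-1294) = 117754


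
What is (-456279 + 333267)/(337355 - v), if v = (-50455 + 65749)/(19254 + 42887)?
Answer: -7644088692/20963561761 ≈ -0.36464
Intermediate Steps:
v = 15294/62141 ≈ 0.24612
(-456279 + 333267)/(337355 - v) = (-456279 + 333267)/(337355 - 1*15294/62141) = -123012/(337355 - 15294/62141) = -123012/20963561761/62141 = -123012*62141/20963561761 = -7644088692/20963561761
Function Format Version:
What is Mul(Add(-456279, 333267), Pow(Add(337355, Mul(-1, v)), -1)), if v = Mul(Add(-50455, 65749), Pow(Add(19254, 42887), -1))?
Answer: Rational(-7644088692, 20963561761) ≈ -0.36464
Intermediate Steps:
v = Rational(15294, 62141) (v = Mul(15294, Pow(62141, -1)) = Mul(15294, Rational(1, 62141)) = Rational(15294, 62141) ≈ 0.24612)
Mul(Add(-456279, 333267), Pow(Add(337355, Mul(-1, v)), -1)) = Mul(Add(-456279, 333267), Pow(Add(337355, Mul(-1, Rational(15294, 62141))), -1)) = Mul(-123012, Pow(Add(337355, Rational(-15294, 62141)), -1)) = Mul(-123012, Pow(Rational(20963561761, 62141), -1)) = Mul(-123012, Rational(62141, 20963561761)) = Rational(-7644088692, 20963561761)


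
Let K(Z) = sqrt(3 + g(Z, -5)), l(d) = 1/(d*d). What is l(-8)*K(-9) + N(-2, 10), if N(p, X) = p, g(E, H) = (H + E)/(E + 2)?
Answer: -2 + sqrt(5)/64 ≈ -1.9651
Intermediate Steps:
g(E, H) = (E + H)/(2 + E)
l(d) = d**(-2) (l(d) = 1/(d**2) = d**(-2))
K(Z) = sqrt(3 + (-5 + Z)/(2 + Z)) (K(Z) = sqrt(3 + (Z - 5)/(2 + Z)) = sqrt(3 + (-5 + Z)/(2 + Z)))
l(-8)*K(-9) + N(-2, 10) = sqrt((1 + 4*(-9))/(2 - 9))/(-8)**2 - 2 = sqrt((1 - 36)/(-7))/64 - 2 = sqrt(-1/7*(-35))/64 - 2 = sqrt(5)/64 - 2 = -2 + sqrt(5)/64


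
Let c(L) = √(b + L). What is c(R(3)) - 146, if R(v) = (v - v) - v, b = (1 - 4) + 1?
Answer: -146 + I*√5 ≈ -146.0 + 2.2361*I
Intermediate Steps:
b = -2 (b = -3 + 1 = -2)
R(v) = -v (R(v) = 0 - v = -v)
c(L) = √(-2 + L)
c(R(3)) - 146 = √(-2 - 1*3) - 146 = √(-2 - 3) - 146 = √(-5) - 146 = I*√5 - 146 = -146 + I*√5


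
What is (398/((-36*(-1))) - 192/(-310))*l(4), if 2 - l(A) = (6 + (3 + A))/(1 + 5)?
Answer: -32573/16740 ≈ -1.9458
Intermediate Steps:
l(A) = ½ - A/6 (l(A) = 2 - (6 + (3 + A))/(1 + 5) = 2 - (9 + A)/6 = 2 - (3/2 + A/6) = 2 + (-3/2 - A/6) = ½ - A/6)
(398/((-36*(-1))) - 192/(-310))*l(4) = (398/((-36*(-1))) - 192/(-310))*(½ - ⅙*4) = (398/36 - 192*(-1/310))*(½ - ⅔) = (398*(1/36) + 96/155)*(-⅙) = (199/18 + 96/155)*(-⅙) = (32573/2790)*(-⅙) = -32573/16740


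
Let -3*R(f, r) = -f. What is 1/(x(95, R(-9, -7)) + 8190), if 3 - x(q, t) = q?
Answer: 1/8098 ≈ 0.00012349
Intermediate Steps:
R(f, r) = f/3 (R(f, r) = -(-1)*f/3 = f/3)
x(q, t) = 3 - q
1/(x(95, R(-9, -7)) + 8190) = 1/((3 - 1*95) + 8190) = 1/((3 - 95) + 8190) = 1/(-92 + 8190) = 1/8098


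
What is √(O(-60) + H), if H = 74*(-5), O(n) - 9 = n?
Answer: I*√421 ≈ 20.518*I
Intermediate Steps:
O(n) = 9 + n
H = -370
√(O(-60) + H) = √((9 - 60) - 370) = √(-51 - 370) = √(-421) = I*√421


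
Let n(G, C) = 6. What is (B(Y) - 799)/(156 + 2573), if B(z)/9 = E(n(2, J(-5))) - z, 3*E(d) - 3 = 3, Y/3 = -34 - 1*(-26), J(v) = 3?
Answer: -565/2729 ≈ -0.20704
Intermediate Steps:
Y = -24 (Y = 3*(-34 - 1*(-26)) = 3*(-34 + 26) = 3*(-8) = -24)
E(d) = 2 (E(d) = 1 + (⅓)*3 = 1 + 1 = 2)
B(z) = 18 - 9*z (B(z) = 9*(2 - z) = 18 - 9*z)
(B(Y) - 799)/(156 + 2573) = ((18 - 9*(-24)) - 799)/(156 + 2573) = ((18 + 216) - 799)/2729 = (234 - 799)*(1/2729) = -565*1/2729 = -565/2729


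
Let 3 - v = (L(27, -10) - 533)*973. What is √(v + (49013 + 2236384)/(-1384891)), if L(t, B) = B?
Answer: 5*√40532646076057383/1384891 ≈ 726.87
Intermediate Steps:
v = 528342 (v = 3 - (-10 - 533)*973 = 3 - (-543)*973 = 3 - 1*(-528339) = 3 + 528339 = 528342)
√(v + (49013 + 2236384)/(-1384891)) = √(528342 + (49013 + 2236384)/(-1384891)) = √(528342 + 2285397*(-1/1384891)) = √(528342 - 2285397/1384891) = √(731693795325/1384891) = 5*√40532646076057383/1384891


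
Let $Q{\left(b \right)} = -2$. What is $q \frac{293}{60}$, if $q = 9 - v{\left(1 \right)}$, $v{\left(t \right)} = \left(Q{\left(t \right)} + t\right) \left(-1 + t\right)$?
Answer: $\frac{879}{20} \approx 43.95$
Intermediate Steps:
$v{\left(t \right)} = \left(-1 + t\right) \left(-2 + t\right)$ ($v{\left(t \right)} = \left(-2 + t\right) \left(-1 + t\right) = \left(-1 + t\right) \left(-2 + t\right)$)
$q = 9$ ($q = 9 - \left(2 + 1^{2} - 3\right) = 9 - \left(2 + 1 - 3\right) = 9 - 0 = 9 + 0 = 9$)
$q \frac{293}{60} = 9 \cdot \frac{293}{60} = \frac{879}{20}$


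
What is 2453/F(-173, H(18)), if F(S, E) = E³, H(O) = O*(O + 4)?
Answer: 223/5645376 ≈ 3.9501e-5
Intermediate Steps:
H(O) = O*(4 + O)
2453/F(-173, H(18)) = 2453/((18*(4 + 18))³) = 2453/((18*22)³) = 2453/(396³) = 2453/62099136 = 2453*(1/62099136) = 223/5645376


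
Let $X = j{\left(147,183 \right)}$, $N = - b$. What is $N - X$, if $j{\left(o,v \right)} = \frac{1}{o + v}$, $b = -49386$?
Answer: $\frac{16297379}{330} \approx 49386.0$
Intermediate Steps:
$N = 49386$ ($N = \left(-1\right) \left(-49386\right) = 49386$)
$X = \frac{1}{330}$ ($X = \frac{1}{147 + 183} = \frac{1}{330} \approx 0.0030303$)
$N - X = 49386 - \frac{1}{330} = \frac{16297379}{330}$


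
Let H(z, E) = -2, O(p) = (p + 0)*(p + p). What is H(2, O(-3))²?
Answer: 4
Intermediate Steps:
O(p) = 2*p² (O(p) = p*(2*p) = 2*p²)
H(2, O(-3))² = (-2)² = 4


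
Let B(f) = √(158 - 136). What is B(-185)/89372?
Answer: √22/89372 ≈ 5.2482e-5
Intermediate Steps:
B(f) = √22
B(-185)/89372 = √22/89372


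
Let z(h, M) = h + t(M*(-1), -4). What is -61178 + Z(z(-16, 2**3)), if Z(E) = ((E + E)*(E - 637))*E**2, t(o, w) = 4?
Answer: 2181766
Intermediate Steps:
z(h, M) = 4 + h (z(h, M) = h + 4 = 4 + h)
Z(E) = 2*E**3*(-637 + E) (Z(E) = ((2*E)*(-637 + E))*E**2 = (2*E*(-637 + E))*E**2 = 2*E**3*(-637 + E))
-61178 + Z(z(-16, 2**3)) = -61178 + 2*(4 - 16)**3*(-637 + (4 - 16)) = -61178 + 2*(-12)**3*(-637 - 12) = -61178 + 2*(-1728)*(-649) = -61178 + 2242944 = 2181766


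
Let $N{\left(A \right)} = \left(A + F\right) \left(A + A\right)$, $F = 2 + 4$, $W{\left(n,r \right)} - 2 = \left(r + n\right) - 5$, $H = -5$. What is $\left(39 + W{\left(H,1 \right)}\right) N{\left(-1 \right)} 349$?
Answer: $-111680$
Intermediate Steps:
$W{\left(n,r \right)} = -3 + n + r$ ($W{\left(n,r \right)} = 2 - \left(5 - n - r\right) = 2 + \left(-5 + n + r\right) = -3 + n + r$)
$F = 6$
$N{\left(A \right)} = 2 A \left(6 + A\right)$ ($N{\left(A \right)} = \left(A + 6\right) \left(A + A\right) = \left(6 + A\right) 2 A = 2 A \left(6 + A\right)$)
$\left(39 + W{\left(H,1 \right)}\right) N{\left(-1 \right)} 349 = \left(39 - 7\right) 2 \left(-1\right) \left(6 - 1\right) 349 = \left(39 - 7\right) 2 \left(-1\right) 5 \cdot 349 = 32 \left(-10\right) 349 = \left(-320\right) 349 = -111680$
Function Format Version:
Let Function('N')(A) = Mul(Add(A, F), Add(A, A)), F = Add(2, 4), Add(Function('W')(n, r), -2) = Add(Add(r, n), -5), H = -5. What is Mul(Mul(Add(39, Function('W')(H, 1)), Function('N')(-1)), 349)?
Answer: -111680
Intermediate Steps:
Function('W')(n, r) = Add(-3, n, r) (Function('W')(n, r) = Add(2, Add(Add(r, n), -5)) = Add(2, Add(Add(n, r), -5)) = Add(2, Add(-5, n, r)) = Add(-3, n, r))
F = 6
Function('N')(A) = Mul(2, A, Add(6, A)) (Function('N')(A) = Mul(Add(A, 6), Add(A, A)) = Mul(Add(6, A), Mul(2, A)) = Mul(2, A, Add(6, A)))
Mul(Mul(Add(39, Function('W')(H, 1)), Function('N')(-1)), 349) = Mul(Mul(Add(39, Add(-3, -5, 1)), Mul(2, -1, Add(6, -1))), 349) = Mul(Mul(Add(39, -7), Mul(2, -1, 5)), 349) = Mul(Mul(32, -10), 349) = Mul(-320, 349) = -111680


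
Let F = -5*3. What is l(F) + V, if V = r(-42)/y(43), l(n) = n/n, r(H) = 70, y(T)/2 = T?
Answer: 78/43 ≈ 1.8140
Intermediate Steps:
y(T) = 2*T
F = -15
l(n) = 1
V = 35/43 (V = 70/((2*43)) = 70/86 = 70*(1/86) = 35/43 ≈ 0.81395)
l(F) + V = 1 + 35/43 = 78/43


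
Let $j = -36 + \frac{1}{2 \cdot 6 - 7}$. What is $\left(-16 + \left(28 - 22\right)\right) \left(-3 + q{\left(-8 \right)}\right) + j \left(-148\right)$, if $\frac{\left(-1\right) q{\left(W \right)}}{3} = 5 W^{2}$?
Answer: $\frac{74642}{5} \approx 14928.0$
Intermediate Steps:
$q{\left(W \right)} = - 15 W^{2}$ ($q{\left(W \right)} = - 3 \cdot 5 W^{2} = - 15 W^{2}$)
$j = - \frac{179}{5}$ ($j = -36 + \frac{1}{12 - 7} = -36 + \frac{1}{5} = - \frac{179}{5} \approx -35.8$)
$\left(-16 + \left(28 - 22\right)\right) \left(-3 + q{\left(-8 \right)}\right) + j \left(-148\right) = \left(-16 + \left(28 - 22\right)\right) \left(-3 - 15 \left(-8\right)^{2}\right) - - \frac{26492}{5} = \left(-16 + \left(28 - 22\right)\right) \left(-3 - 960\right) + \frac{26492}{5} = \left(-16 + 6\right) \left(-3 - 960\right) + \frac{26492}{5} = \left(-10\right) \left(-963\right) + \frac{26492}{5} = 9630 + \frac{26492}{5} = \frac{74642}{5}$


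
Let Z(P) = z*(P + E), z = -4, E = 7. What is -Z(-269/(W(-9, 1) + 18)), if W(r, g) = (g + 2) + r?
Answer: -185/3 ≈ -61.667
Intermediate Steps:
W(r, g) = 2 + g + r (W(r, g) = (2 + g) + r = 2 + g + r)
Z(P) = -28 - 4*P (Z(P) = -4*(P + 7) = -4*(7 + P) = -28 - 4*P)
-Z(-269/(W(-9, 1) + 18)) = -(-28 - (-1076)/((2 + 1 - 9) + 18)) = -(-28 - (-1076)/(-6 + 18)) = -(-28 - (-1076)/12) = -(-28 - 4*(-269/12)) = -(-28 + 269/3) = -1*185/3 = -185/3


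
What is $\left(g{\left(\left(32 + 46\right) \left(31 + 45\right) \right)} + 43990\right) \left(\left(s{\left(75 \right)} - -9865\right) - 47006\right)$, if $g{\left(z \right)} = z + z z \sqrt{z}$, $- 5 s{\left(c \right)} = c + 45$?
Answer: $-1855202470 - 2612044206720 \sqrt{1482} \approx -1.0056 \cdot 10^{14}$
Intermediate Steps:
$s{\left(c \right)} = -9 - \frac{c}{5}$ ($s{\left(c \right)} = - \frac{c + 45}{5} = - \frac{45 + c}{5} = -9 - \frac{c}{5}$)
$g{\left(z \right)} = z + z^{\frac{5}{2}}$ ($g{\left(z \right)} = z + z z^{\frac{3}{2}} = z + z^{\frac{5}{2}}$)
$\left(g{\left(\left(32 + 46\right) \left(31 + 45\right) \right)} + 43990\right) \left(\left(s{\left(75 \right)} - -9865\right) - 47006\right) = \left(\left(\left(32 + 46\right) \left(31 + 45\right) + \left(\left(32 + 46\right) \left(31 + 45\right)\right)^{\frac{5}{2}}\right) + 43990\right) \left(\left(\left(-9 - 15\right) - -9865\right) - 47006\right) = \left(\left(78 \cdot 76 + \left(78 \cdot 76\right)^{\frac{5}{2}}\right) + 43990\right) \left(\left(\left(-9 - 15\right) + 9865\right) - 47006\right) = \left(\left(5928 + 5928^{\frac{5}{2}}\right) + 43990\right) \left(\left(-24 + 9865\right) - 47006\right) = \left(\left(5928 + 70282368 \sqrt{1482}\right) + 43990\right) \left(9841 - 47006\right) = \left(49918 + 70282368 \sqrt{1482}\right) \left(-37165\right) = -1855202470 - 2612044206720 \sqrt{1482}$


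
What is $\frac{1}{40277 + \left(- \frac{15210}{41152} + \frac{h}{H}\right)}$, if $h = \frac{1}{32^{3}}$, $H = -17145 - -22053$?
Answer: $\frac{103410696192}{4165034389377667} \approx 2.4828 \cdot 10^{-5}$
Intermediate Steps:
$H = 4908$ ($H = -17145 + 22053 = 4908$)
$h = \frac{1}{32768} \approx 3.0518 \cdot 10^{-5}$
$\frac{1}{40277 + \left(- \frac{15210}{41152} + \frac{h}{H}\right)} = \frac{1}{40277 + \left(- \frac{15210}{41152} + \frac{1}{32768 \cdot 4908}\right)} = \frac{1}{40277 + \left(\left(-15210\right) \frac{1}{41152} + \frac{1}{32768} \cdot \frac{1}{4908}\right)} = \frac{1}{40277 + \left(- \frac{7605}{20576} + \frac{1}{160825344}\right)} = \frac{1}{40277 - \frac{38221147517}{103410696192}} = \frac{1}{\frac{4165034389377667}{103410696192}} = \frac{103410696192}{4165034389377667}$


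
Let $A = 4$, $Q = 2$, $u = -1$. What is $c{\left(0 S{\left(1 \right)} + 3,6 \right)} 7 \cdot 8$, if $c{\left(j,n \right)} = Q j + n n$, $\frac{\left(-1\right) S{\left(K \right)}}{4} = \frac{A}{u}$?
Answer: $2352$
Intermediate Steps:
$S{\left(K \right)} = 16$ ($S{\left(K \right)} = - 4 \frac{4}{-1} = - 4 \cdot 4 \left(-1\right) = \left(-4\right) \left(-4\right) = 16$)
$c{\left(j,n \right)} = n^{2} + 2 j$ ($c{\left(j,n \right)} = 2 j + n n = 2 j + n^{2} = n^{2} + 2 j$)
$c{\left(0 S{\left(1 \right)} + 3,6 \right)} 7 \cdot 8 = \left(6^{2} + 2 \left(0 \cdot 16 + 3\right)\right) 7 \cdot 8 = \left(36 + 2 \left(0 + 3\right)\right) 7 \cdot 8 = \left(36 + 2 \cdot 3\right) 7 \cdot 8 = \left(36 + 6\right) 7 \cdot 8 = 42 \cdot 7 \cdot 8 = 294 \cdot 8 = 2352$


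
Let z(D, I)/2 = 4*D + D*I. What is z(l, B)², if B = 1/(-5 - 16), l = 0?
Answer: 0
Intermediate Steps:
B = -1/21 (B = 1/(-21) = -1/21 ≈ -0.047619)
z(D, I) = 8*D + 2*D*I (z(D, I) = 2*(4*D + D*I) = 8*D + 2*D*I)
z(l, B)² = (2*0*(4 - 1/21))² = (2*0*(83/21))² = 0² = 0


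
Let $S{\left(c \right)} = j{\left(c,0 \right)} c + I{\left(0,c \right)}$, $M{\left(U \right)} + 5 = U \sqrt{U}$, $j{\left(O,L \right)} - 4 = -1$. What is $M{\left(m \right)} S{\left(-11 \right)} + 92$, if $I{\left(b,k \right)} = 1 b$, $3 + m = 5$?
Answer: $257 - 66 \sqrt{2} \approx 163.66$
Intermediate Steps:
$m = 2$ ($m = -3 + 5 = 2$)
$j{\left(O,L \right)} = 3$ ($j{\left(O,L \right)} = 4 - 1 = 3$)
$I{\left(b,k \right)} = b$
$M{\left(U \right)} = -5 + U^{\frac{3}{2}}$ ($M{\left(U \right)} = -5 + U \sqrt{U} = -5 + U^{\frac{3}{2}}$)
$S{\left(c \right)} = 3 c$ ($S{\left(c \right)} = 3 c + 0 = 3 c$)
$M{\left(m \right)} S{\left(-11 \right)} + 92 = \left(-5 + 2^{\frac{3}{2}}\right) 3 \left(-11\right) + 92 = \left(-5 + 2 \sqrt{2}\right) \left(-33\right) + 92 = \left(165 - 66 \sqrt{2}\right) + 92 = 257 - 66 \sqrt{2}$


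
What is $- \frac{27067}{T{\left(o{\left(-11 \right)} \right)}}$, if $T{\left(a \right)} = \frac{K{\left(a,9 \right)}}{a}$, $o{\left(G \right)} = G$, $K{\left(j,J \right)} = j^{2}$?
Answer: $\frac{27067}{11} \approx 2460.6$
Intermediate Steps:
$T{\left(a \right)} = a$ ($T{\left(a \right)} = \frac{a^{2}}{a} = a$)
$- \frac{27067}{T{\left(o{\left(-11 \right)} \right)}} = - \frac{27067}{-11} = \left(-27067\right) \left(- \frac{1}{11}\right) = \frac{27067}{11}$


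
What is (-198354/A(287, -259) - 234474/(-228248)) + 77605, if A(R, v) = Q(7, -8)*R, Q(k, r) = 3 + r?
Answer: 12732016170691/163767940 ≈ 77744.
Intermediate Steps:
A(R, v) = -5*R (A(R, v) = (3 - 8)*R = -5*R)
(-198354/A(287, -259) - 234474/(-228248)) + 77605 = (-198354/((-5*287)) - 234474/(-228248)) + 77605 = (-198354/(-1435) - 234474*(-1/228248)) + 77605 = (-198354*(-1/1435) + 117237/114124) + 77605 = (198354/1435 + 117237/114124) + 77605 = 22805186991/163767940 + 77605 = 12732016170691/163767940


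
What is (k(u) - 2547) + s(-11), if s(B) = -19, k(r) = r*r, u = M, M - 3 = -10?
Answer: -2517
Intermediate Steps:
M = -7 (M = 3 - 10 = -7)
u = -7
k(r) = r²
(k(u) - 2547) + s(-11) = ((-7)² - 2547) - 19 = (49 - 2547) - 19 = -2498 - 19 = -2517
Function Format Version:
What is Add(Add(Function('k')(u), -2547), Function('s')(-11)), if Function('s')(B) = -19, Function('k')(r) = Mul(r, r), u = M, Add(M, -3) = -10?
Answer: -2517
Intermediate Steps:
M = -7 (M = Add(3, -10) = -7)
u = -7
Function('k')(r) = Pow(r, 2)
Add(Add(Function('k')(u), -2547), Function('s')(-11)) = Add(Add(Pow(-7, 2), -2547), -19) = Add(Add(49, -2547), -19) = Add(-2498, -19) = -2517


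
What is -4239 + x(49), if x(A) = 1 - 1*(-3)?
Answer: -4235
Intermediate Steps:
x(A) = 4 (x(A) = 1 + 3 = 4)
-4239 + x(49) = -4239 + 4 = -4235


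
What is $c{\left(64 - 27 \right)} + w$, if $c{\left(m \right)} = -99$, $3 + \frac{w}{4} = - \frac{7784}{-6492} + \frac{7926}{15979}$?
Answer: $- \frac{2702828659}{25933917} \approx -104.22$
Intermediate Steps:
$w = - \frac{135370876}{25933917}$ ($w = -12 + 4 \left(- \frac{7784}{-6492} + \frac{7926}{15979}\right) = -12 + 4 \left(\left(-7784\right) \left(- \frac{1}{6492}\right) + 7926 \cdot \frac{1}{15979}\right) = -12 + 4 \left(\frac{1946}{1623} + \frac{7926}{15979}\right) = -12 + 4 \cdot \frac{43959032}{25933917} = -12 + \frac{175836128}{25933917} = - \frac{135370876}{25933917} \approx -5.2198$)
$c{\left(64 - 27 \right)} + w = -99 - \frac{135370876}{25933917} = - \frac{2702828659}{25933917}$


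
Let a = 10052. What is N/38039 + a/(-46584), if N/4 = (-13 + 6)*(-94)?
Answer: -64939735/443002194 ≈ -0.14659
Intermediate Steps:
N = 2632 (N = 4*((-13 + 6)*(-94)) = 4*(-7*(-94)) = 4*658 = 2632)
N/38039 + a/(-46584) = 2632/38039 + 10052/(-46584) = 2632*(1/38039) + 10052*(-1/46584) = 2632/38039 - 2513/11646 = -64939735/443002194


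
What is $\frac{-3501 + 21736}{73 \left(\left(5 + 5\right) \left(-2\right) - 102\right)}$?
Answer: $- \frac{18235}{8906} \approx -2.0475$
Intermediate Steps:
$\frac{-3501 + 21736}{73 \left(\left(5 + 5\right) \left(-2\right) - 102\right)} = \frac{18235}{73 \left(10 \left(-2\right) - 102\right)} = \frac{18235}{73 \left(-20 - 102\right)} = \frac{18235}{73 \left(-122\right)} = \frac{18235}{-8906} = 18235 \left(- \frac{1}{8906}\right) = - \frac{18235}{8906}$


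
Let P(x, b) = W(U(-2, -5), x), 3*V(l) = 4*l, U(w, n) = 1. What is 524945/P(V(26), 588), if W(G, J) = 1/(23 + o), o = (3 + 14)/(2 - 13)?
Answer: 123887020/11 ≈ 1.1262e+7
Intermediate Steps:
o = -17/11 (o = 17/(-11) = 17*(-1/11) = -17/11 ≈ -1.5455)
V(l) = 4*l/3 (V(l) = (4*l)/3 = 4*l/3)
W(G, J) = 11/236 (W(G, J) = 1/(23 - 17/11) = 1/(236/11) = 11/236)
P(x, b) = 11/236
524945/P(V(26), 588) = 524945/(11/236) = 524945*(236/11) = 123887020/11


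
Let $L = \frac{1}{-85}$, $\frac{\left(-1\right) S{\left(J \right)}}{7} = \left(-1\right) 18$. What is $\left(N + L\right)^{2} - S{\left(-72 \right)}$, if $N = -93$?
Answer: $\frac{61594486}{7225} \approx 8525.2$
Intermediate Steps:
$S{\left(J \right)} = 126$ ($S{\left(J \right)} = - 7 \left(\left(-1\right) 18\right) = \left(-7\right) \left(-18\right) = 126$)
$L = - \frac{1}{85} \approx -0.011765$
$\left(N + L\right)^{2} - S{\left(-72 \right)} = \left(-93 - \frac{1}{85}\right)^{2} - 126 = \left(- \frac{7906}{85}\right)^{2} - 126 = \frac{62504836}{7225} - 126 = \frac{61594486}{7225}$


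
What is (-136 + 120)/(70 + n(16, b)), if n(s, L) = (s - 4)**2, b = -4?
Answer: -8/107 ≈ -0.074766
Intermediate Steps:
n(s, L) = (-4 + s)**2
(-136 + 120)/(70 + n(16, b)) = (-136 + 120)/(70 + (-4 + 16)**2) = -16/(70 + 12**2) = -16/(70 + 144) = -16/214 = -16*1/214 = -8/107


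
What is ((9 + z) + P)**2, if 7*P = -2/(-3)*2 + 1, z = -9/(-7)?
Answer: 49729/441 ≈ 112.76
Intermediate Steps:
z = 9/7 (z = -9*(-1/7) = 9/7 ≈ 1.2857)
P = 1/3 (P = (-2/(-3)*2 + 1)/7 = (-2*(-1/3)*2 + 1)/7 = ((2/3)*2 + 1)/7 = (4/3 + 1)/7 = (1/7)*(7/3) = 1/3 ≈ 0.33333)
((9 + z) + P)**2 = ((9 + 9/7) + 1/3)**2 = (72/7 + 1/3)**2 = (223/21)**2 = 49729/441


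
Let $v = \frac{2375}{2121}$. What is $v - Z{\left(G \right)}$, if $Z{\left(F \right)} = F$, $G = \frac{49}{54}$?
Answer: $\frac{8107}{38178} \approx 0.21235$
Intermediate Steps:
$G = \frac{49}{54}$ ($G = 49 \cdot \frac{1}{54} = \frac{49}{54} \approx 0.90741$)
$v = \frac{2375}{2121}$ ($v = 2375 \cdot \frac{1}{2121} = \frac{2375}{2121} \approx 1.1198$)
$v - Z{\left(G \right)} = \frac{2375}{2121} - \frac{49}{54} = \frac{8107}{38178}$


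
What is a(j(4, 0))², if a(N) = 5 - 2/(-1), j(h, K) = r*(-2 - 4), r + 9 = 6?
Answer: 49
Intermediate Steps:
r = -3 (r = -9 + 6 = -3)
j(h, K) = 18 (j(h, K) = -3*(-2 - 4) = -3*(-6) = 18)
a(N) = 7 (a(N) = 5 - 2*(-1) = 5 - 1*(-2) = 5 + 2 = 7)
a(j(4, 0))² = 7² = 49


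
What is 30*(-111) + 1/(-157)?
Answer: -522811/157 ≈ -3330.0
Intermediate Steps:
30*(-111) + 1/(-157) = -3330 - 1/157 = -522811/157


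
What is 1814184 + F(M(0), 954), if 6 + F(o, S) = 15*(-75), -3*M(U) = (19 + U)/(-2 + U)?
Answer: 1813053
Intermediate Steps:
M(U) = -(19 + U)/(3*(-2 + U))
F(o, S) = -1131 (F(o, S) = -6 + 15*(-75) = -6 - 1125 = -1131)
1814184 + F(M(0), 954) = 1814184 - 1131 = 1813053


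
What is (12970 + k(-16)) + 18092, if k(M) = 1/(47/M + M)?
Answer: 9411770/303 ≈ 31062.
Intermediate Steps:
k(M) = 1/(M + 47/M)
(12970 + k(-16)) + 18092 = (12970 - 16/(47 + (-16)²)) + 18092 = (12970 - 16/(47 + 256)) + 18092 = (12970 - 16/303) + 18092 = 3929894/303 + 18092 = 9411770/303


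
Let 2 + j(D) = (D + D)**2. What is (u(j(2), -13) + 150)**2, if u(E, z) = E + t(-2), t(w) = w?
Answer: 26244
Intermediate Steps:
j(D) = -2 + 4*D**2 (j(D) = -2 + (D + D)**2 = -2 + (2*D)**2 = -2 + 4*D**2)
u(E, z) = -2 + E (u(E, z) = E - 2 = -2 + E)
(u(j(2), -13) + 150)**2 = ((-2 + (-2 + 4*2**2)) + 150)**2 = ((-2 + (-2 + 4*4)) + 150)**2 = ((-2 + (-2 + 16)) + 150)**2 = ((-2 + 14) + 150)**2 = (12 + 150)**2 = 162**2 = 26244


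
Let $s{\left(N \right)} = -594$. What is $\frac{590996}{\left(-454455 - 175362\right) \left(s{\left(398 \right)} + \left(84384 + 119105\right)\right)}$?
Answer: $- \frac{84428}{18255245745} \approx -4.6249 \cdot 10^{-6}$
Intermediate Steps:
$\frac{590996}{\left(-454455 - 175362\right) \left(s{\left(398 \right)} + \left(84384 + 119105\right)\right)} = \frac{590996}{\left(-454455 - 175362\right) \left(-594 + \left(84384 + 119105\right)\right)} = \frac{590996}{\left(-629817\right) \left(-594 + 203489\right)} = \frac{590996}{\left(-629817\right) 202895} = \frac{590996}{-127786720215} = 590996 \left(- \frac{1}{127786720215}\right) = - \frac{84428}{18255245745}$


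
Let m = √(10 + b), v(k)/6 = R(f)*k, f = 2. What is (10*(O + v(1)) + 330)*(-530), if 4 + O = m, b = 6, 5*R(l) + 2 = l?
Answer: -174900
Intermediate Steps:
R(l) = -⅖ + l/5
v(k) = 0 (v(k) = 6*((-⅖ + (⅕)*2)*k) = 6*((-⅖ + ⅖)*k) = 6*(0*k) = 6*0 = 0)
m = 4 (m = √(10 + 6) = √16 = 4)
O = 0 (O = -4 + 4 = 0)
(10*(O + v(1)) + 330)*(-530) = (10*(0 + 0) + 330)*(-530) = (10*0 + 330)*(-530) = (0 + 330)*(-530) = 330*(-530) = -174900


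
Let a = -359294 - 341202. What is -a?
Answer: 700496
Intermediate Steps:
a = -700496
-a = -1*(-700496) = 700496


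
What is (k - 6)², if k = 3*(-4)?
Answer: 324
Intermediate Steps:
k = -12
(k - 6)² = (-12 - 6)² = (-18)² = 324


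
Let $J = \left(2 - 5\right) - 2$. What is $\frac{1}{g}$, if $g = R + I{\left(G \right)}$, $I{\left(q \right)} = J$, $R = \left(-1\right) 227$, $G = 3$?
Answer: $- \frac{1}{232} \approx -0.0043103$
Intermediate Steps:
$J = -5$ ($J = -3 - 2 = -5$)
$R = -227$
$I{\left(q \right)} = -5$
$g = -232$ ($g = -227 - 5 = -232$)
$\frac{1}{g} = \frac{1}{-232} = - \frac{1}{232}$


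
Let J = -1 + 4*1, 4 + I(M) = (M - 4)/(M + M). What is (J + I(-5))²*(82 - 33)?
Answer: 49/100 ≈ 0.49000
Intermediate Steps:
I(M) = -4 + (-4 + M)/(2*M) (I(M) = -4 + (M - 4)/(M + M) = -4 + (-4 + M)/((2*M)) = -4 + (-4 + M)*(1/(2*M)) = -4 + (-4 + M)/(2*M))
J = 3 (J = -1 + 4 = 3)
(J + I(-5))²*(82 - 33) = (3 + (-7/2 - 2/(-5)))²*(82 - 33) = (3 + (-7/2 - 2*(-⅕)))²*49 = (3 + (-7/2 + ⅖))²*49 = (3 - 31/10)²*49 = (-⅒)²*49 = (1/100)*49 = 49/100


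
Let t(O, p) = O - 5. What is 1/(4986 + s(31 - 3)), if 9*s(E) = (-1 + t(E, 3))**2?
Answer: 9/45358 ≈ 0.00019842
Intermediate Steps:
t(O, p) = -5 + O
s(E) = (-6 + E)**2/9 (s(E) = (-1 + (-5 + E))**2/9 = (-6 + E)**2/9)
1/(4986 + s(31 - 3)) = 1/(4986 + (-6 + (31 - 3))**2/9) = 1/(4986 + (-6 + 28)**2/9) = 1/(4986 + (1/9)*22**2) = 1/(4986 + (1/9)*484) = 1/(4986 + 484/9) = 1/(45358/9) = 9/45358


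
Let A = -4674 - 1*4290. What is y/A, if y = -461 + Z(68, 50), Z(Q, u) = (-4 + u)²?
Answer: -1655/8964 ≈ -0.18463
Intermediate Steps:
A = -8964 (A = -4674 - 4290 = -8964)
y = 1655 (y = -461 + (-4 + 50)² = -461 + 46² = -461 + 2116 = 1655)
y/A = 1655/(-8964) = 1655*(-1/8964) = -1655/8964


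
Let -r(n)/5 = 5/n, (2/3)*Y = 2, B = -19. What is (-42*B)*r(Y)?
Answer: -6650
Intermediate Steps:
Y = 3 (Y = (3/2)*2 = 3)
r(n) = -25/n
(-42*B)*r(Y) = (-42*(-19))*(-25/3) = 798*(-25*⅓) = 798*(-25/3) = -6650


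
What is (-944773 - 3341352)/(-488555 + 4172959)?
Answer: -4286125/3684404 ≈ -1.1633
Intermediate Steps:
(-944773 - 3341352)/(-488555 + 4172959) = -4286125/3684404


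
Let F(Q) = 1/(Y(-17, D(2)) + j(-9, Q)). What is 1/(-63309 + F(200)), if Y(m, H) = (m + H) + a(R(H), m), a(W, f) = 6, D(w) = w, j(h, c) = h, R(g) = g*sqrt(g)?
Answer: -18/1139563 ≈ -1.5796e-5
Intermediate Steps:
R(g) = g**(3/2)
Y(m, H) = 6 + H + m (Y(m, H) = (m + H) + 6 = (H + m) + 6 = 6 + H + m)
F(Q) = -1/18 (F(Q) = 1/((6 + 2 - 17) - 9) = 1/(-9 - 9) = 1/(-18) = -1/18)
1/(-63309 + F(200)) = 1/(-63309 - 1/18) = 1/(-1139563/18) = -18/1139563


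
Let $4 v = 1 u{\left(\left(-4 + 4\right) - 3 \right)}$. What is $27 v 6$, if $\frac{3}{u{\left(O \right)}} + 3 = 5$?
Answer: $\frac{243}{4} \approx 60.75$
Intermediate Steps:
$u{\left(O \right)} = \frac{3}{2}$ ($u{\left(O \right)} = \frac{3}{-3 + 5} = \frac{3}{2}$)
$v = \frac{3}{8}$ ($v = \frac{1 \cdot \frac{3}{2}}{4} = \frac{1}{4} \cdot \frac{3}{2} = \frac{3}{8} \approx 0.375$)
$27 v 6 = 27 \cdot \frac{3}{8} \cdot 6 = \frac{81}{8} \cdot 6 = \frac{243}{4}$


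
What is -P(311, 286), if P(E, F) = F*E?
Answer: -88946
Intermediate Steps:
P(E, F) = E*F
-P(311, 286) = -311*286 = -1*88946 = -88946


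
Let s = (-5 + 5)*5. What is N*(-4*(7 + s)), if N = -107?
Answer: 2996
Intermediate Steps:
s = 0 (s = 0*5 = 0)
N*(-4*(7 + s)) = -(-428)*(7 + 0) = -(-428)*7 = -107*(-28) = 2996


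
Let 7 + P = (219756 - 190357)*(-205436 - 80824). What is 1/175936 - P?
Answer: 1480634754976193/175936 ≈ 8.4158e+9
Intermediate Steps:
P = -8415757747 (P = -7 + (219756 - 190357)*(-205436 - 80824) = -7 + 29399*(-286260) = -7 - 8415757740 = -8415757747)
1/175936 - P = 1/175936 - 1*(-8415757747) = 1/175936 + 8415757747 = 1480634754976193/175936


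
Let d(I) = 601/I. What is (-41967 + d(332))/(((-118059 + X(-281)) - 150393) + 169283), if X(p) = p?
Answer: 13932443/33017400 ≈ 0.42197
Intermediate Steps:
(-41967 + d(332))/(((-118059 + X(-281)) - 150393) + 169283) = (-41967 + 601/332)/(((-118059 - 281) - 150393) + 169283) = (-41967 + 601*(1/332))/((-118340 - 150393) + 169283) = (-41967 + 601/332)/(-268733 + 169283) = -13932443/332/(-99450) = -13932443/332*(-1/99450) = 13932443/33017400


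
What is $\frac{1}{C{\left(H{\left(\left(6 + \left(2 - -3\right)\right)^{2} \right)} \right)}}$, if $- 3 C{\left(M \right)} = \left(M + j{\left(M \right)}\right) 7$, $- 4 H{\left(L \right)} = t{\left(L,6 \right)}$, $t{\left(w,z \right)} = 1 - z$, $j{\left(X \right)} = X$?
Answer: $- \frac{6}{35} \approx -0.17143$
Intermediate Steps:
$H{\left(L \right)} = \frac{5}{4}$ ($H{\left(L \right)} = - \frac{1 - 6}{4} = \left(- \frac{1}{4}\right) \left(-5\right) = \frac{5}{4}$)
$C{\left(M \right)} = - \frac{14 M}{3}$ ($C{\left(M \right)} = - \frac{\left(M + M\right) 7}{3} = - \frac{2 M 7}{3} = - \frac{14 M}{3}$)
$\frac{1}{C{\left(H{\left(\left(6 + \left(2 - -3\right)\right)^{2} \right)} \right)}} = \frac{1}{\left(- \frac{14}{3}\right) \frac{5}{4}} = \frac{1}{- \frac{35}{6}} = - \frac{6}{35}$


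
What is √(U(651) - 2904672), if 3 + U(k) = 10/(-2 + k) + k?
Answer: I*√1223177806334/649 ≈ 1704.1*I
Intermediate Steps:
U(k) = -3 + k + 10/(-2 + k) (U(k) = -3 + (10/(-2 + k) + k) = -3 + (k + 10/(-2 + k)) = -3 + k + 10/(-2 + k))
√(U(651) - 2904672) = √((16 + 651² - 5*651)/(-2 + 651) - 2904672) = √((16 + 423801 - 3255)/649 - 2904672) = √((1/649)*420562 - 2904672) = √(420562/649 - 2904672) = √(-1884711566/649) = I*√1223177806334/649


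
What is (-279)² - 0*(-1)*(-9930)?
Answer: 77841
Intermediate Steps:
(-279)² - 0*(-1)*(-9930) = 77841 - 0*(-9930) = 77841 - 1*0 = 77841 + 0 = 77841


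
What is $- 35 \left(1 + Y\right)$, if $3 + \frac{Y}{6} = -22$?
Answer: $5215$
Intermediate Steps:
$Y = -150$ ($Y = -18 + 6 \left(-22\right) = -18 - 132 = -150$)
$- 35 \left(1 + Y\right) = - 35 \left(1 - 150\right) = \left(-35\right) \left(-149\right) = 5215$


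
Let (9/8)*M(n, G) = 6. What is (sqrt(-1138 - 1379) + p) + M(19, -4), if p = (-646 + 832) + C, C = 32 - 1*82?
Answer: 424/3 + I*sqrt(2517) ≈ 141.33 + 50.17*I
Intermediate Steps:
M(n, G) = 16/3 (M(n, G) = (8/9)*6 = 16/3)
C = -50 (C = 32 - 82 = -50)
p = 136 (p = (-646 + 832) - 50 = 186 - 50 = 136)
(sqrt(-1138 - 1379) + p) + M(19, -4) = (sqrt(-1138 - 1379) + 136) + 16/3 = (sqrt(-2517) + 136) + 16/3 = (I*sqrt(2517) + 136) + 16/3 = (136 + I*sqrt(2517)) + 16/3 = 424/3 + I*sqrt(2517)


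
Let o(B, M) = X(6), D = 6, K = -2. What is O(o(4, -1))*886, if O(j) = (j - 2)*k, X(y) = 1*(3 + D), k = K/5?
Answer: -12404/5 ≈ -2480.8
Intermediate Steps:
k = -2/5 ≈ -0.40000
X(y) = 9 (X(y) = 1*(3 + 6) = 1*9 = 9)
o(B, M) = 9
O(j) = 4/5 - 2*j/5 (O(j) = (j - 2)*(-2/5) = (-2 + j)*(-2/5) = 4/5 - 2*j/5)
O(o(4, -1))*886 = (4/5 - 2/5*9)*886 = (4/5 - 18/5)*886 = -14/5*886 = -12404/5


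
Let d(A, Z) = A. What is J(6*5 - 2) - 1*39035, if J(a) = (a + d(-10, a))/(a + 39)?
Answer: -2615327/67 ≈ -39035.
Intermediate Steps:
J(a) = (-10 + a)/(39 + a) (J(a) = (a - 10)/(a + 39) = (-10 + a)/(39 + a))
J(6*5 - 2) - 1*39035 = (-10 + (6*5 - 2))/(39 + (6*5 - 2)) - 1*39035 = (-10 + (30 - 2))/(39 + (30 - 2)) - 39035 = (-10 + 28)/(39 + 28) - 39035 = 18/67 - 39035 = -2615327/67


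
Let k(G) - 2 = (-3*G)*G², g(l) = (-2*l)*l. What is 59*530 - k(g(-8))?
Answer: -6260188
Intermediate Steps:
g(l) = -2*l²
k(G) = 2 - 3*G³ (k(G) = 2 + (-3*G)*G² = 2 - 3*G³)
59*530 - k(g(-8)) = 59*530 - (2 - 3*(-2*(-8)²)³) = 31270 - (2 - 3*(-2*64)³) = 31270 - (2 - 3*(-128)³) = 31270 - (2 - 3*(-2097152)) = 31270 - (2 + 6291456) = 31270 - 1*6291458 = 31270 - 6291458 = -6260188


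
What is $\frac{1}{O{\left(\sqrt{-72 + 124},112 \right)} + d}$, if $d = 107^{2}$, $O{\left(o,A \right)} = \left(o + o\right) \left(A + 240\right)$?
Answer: $\frac{11449}{105307569} - \frac{1408 \sqrt{13}}{105307569} \approx 6.0512 \cdot 10^{-5}$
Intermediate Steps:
$O{\left(o,A \right)} = 2 o \left(240 + A\right)$
$d = 11449$
$\frac{1}{O{\left(\sqrt{-72 + 124},112 \right)} + d} = \frac{1}{2 \sqrt{-72 + 124} \left(240 + 112\right) + 11449} = \frac{1}{2 \sqrt{52} \cdot 352 + 11449} = \frac{1}{2 \cdot 2 \sqrt{13} \cdot 352 + 11449} = \frac{1}{1408 \sqrt{13} + 11449} = \frac{1}{11449 + 1408 \sqrt{13}}$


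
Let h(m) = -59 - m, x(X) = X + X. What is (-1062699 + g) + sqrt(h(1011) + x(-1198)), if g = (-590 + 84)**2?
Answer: -806663 + I*sqrt(3466) ≈ -8.0666e+5 + 58.873*I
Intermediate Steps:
x(X) = 2*X
g = 256036 (g = (-506)**2 = 256036)
(-1062699 + g) + sqrt(h(1011) + x(-1198)) = (-1062699 + 256036) + sqrt((-59 - 1*1011) + 2*(-1198)) = -806663 + sqrt((-59 - 1011) - 2396) = -806663 + sqrt(-1070 - 2396) = -806663 + sqrt(-3466) = -806663 + I*sqrt(3466)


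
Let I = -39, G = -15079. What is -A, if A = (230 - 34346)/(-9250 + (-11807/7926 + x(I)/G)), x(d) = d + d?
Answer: -4077413109864/1105701844025 ≈ -3.6876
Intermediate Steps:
x(d) = 2*d
A = 4077413109864/1105701844025 (A = (230 - 34346)/(-9250 + (-11807/7926 + (2*(-39))/(-15079))) = -34116/(-9250 + (-11807*1/7926 - 78*(-1/15079))) = -34116/(-9250 + (-11807/7926 + 78/15079)) = -34116/(-9250 - 177419525/119516154) = -34116/(-1105701844025/119516154) = -34116*(-119516154/1105701844025) = 4077413109864/1105701844025 ≈ 3.6876)
-A = -1*4077413109864/1105701844025 = -4077413109864/1105701844025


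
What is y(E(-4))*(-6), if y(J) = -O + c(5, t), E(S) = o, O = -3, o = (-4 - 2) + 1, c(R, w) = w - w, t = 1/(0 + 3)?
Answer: -18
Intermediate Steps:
t = 1/3 ≈ 0.33333
c(R, w) = 0
o = -5 (o = -6 + 1 = -5)
E(S) = -5
y(J) = 3 (y(J) = -1*(-3) + 0 = 3 + 0 = 3)
y(E(-4))*(-6) = 3*(-6) = -18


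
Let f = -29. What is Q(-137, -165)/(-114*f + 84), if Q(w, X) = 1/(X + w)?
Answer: -1/1023780 ≈ -9.7677e-7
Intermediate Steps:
Q(-137, -165)/(-114*f + 84) = 1/((-165 - 137)*(-114*(-29) + 84)) = 1/((-302)*(3306 + 84)) = -1/302/3390 = -1/302*1/3390 = -1/1023780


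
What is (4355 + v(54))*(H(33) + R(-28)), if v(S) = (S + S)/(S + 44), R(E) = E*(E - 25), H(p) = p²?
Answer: 549204277/49 ≈ 1.1208e+7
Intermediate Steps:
R(E) = E*(-25 + E)
v(S) = 2*S/(44 + S) (v(S) = (2*S)/(44 + S) = 2*S/(44 + S))
(4355 + v(54))*(H(33) + R(-28)) = (4355 + 2*54/(44 + 54))*(33² - 28*(-25 - 28)) = (4355 + 2*54/98)*(1089 - 28*(-53)) = (4355 + 2*54*(1/98))*(1089 + 1484) = (4355 + 54/49)*2573 = (213449/49)*2573 = 549204277/49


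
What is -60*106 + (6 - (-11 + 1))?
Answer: -6344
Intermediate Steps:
-60*106 + (6 - (-11 + 1)) = -6360 + (6 - 1*(-10)) = -6360 + (6 + 10) = -6360 + 16 = -6344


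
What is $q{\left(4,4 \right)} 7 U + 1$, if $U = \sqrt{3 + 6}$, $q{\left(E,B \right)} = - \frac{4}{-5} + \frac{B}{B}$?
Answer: $\frac{194}{5} \approx 38.8$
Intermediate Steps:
$q{\left(E,B \right)} = \frac{9}{5}$ ($q{\left(E,B \right)} = \left(-4\right) \left(- \frac{1}{5}\right) + 1 = \frac{4}{5} + 1 = \frac{9}{5}$)
$U = 3$ ($U = \sqrt{9} = 3$)
$q{\left(4,4 \right)} 7 U + 1 = \frac{9 \cdot 7 \cdot 3}{5} + 1 = \frac{9}{5} \cdot 21 + 1 = \frac{189}{5} + 1 = \frac{194}{5}$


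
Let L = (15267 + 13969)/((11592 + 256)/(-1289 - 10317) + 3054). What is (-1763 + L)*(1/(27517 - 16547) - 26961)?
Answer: 4593840664053167467/97174662430 ≈ 4.7274e+7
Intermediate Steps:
L = 84828254/8858219 (L = 29236/(11848/(-11606) + 3054) = 29236/(11848*(-1/11606) + 3054) = 29236/(-5924/5803 + 3054) = 29236/(17716438/5803) = 29236*(5803/17716438) = 84828254/8858219 ≈ 9.5762)
(-1763 + L)*(1/(27517 - 16547) - 26961) = (-1763 + 84828254/8858219)*(1/(27517 - 16547) - 26961) = -15532211843*(1/10970 - 26961)/8858219 = -15532211843/8858219*(-295762169/10970) = 4593840664053167467/97174662430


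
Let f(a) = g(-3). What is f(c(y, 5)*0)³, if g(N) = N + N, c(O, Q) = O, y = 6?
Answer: -216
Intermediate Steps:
g(N) = 2*N
f(a) = -6 (f(a) = 2*(-3) = -6)
f(c(y, 5)*0)³ = (-6)³ = -216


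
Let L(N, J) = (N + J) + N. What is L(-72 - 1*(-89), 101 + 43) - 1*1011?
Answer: -833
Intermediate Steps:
L(N, J) = J + 2*N (L(N, J) = (J + N) + N = J + 2*N)
L(-72 - 1*(-89), 101 + 43) - 1*1011 = ((101 + 43) + 2*(-72 - 1*(-89))) - 1*1011 = (144 + 2*(-72 + 89)) - 1011 = (144 + 2*17) - 1011 = (144 + 34) - 1011 = 178 - 1011 = -833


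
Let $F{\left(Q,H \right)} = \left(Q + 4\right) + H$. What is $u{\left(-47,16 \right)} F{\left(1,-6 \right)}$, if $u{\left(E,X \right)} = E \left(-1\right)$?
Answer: $-47$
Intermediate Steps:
$u{\left(E,X \right)} = - E$
$F{\left(Q,H \right)} = 4 + H + Q$ ($F{\left(Q,H \right)} = \left(4 + Q\right) + H = 4 + H + Q$)
$u{\left(-47,16 \right)} F{\left(1,-6 \right)} = \left(-1\right) \left(-47\right) \left(4 - 6 + 1\right) = 47 \left(-1\right) = -47$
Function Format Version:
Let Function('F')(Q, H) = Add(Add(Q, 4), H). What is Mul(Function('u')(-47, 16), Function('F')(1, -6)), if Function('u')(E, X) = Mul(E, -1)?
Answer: -47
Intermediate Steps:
Function('u')(E, X) = Mul(-1, E)
Function('F')(Q, H) = Add(4, H, Q) (Function('F')(Q, H) = Add(Add(4, Q), H) = Add(4, H, Q))
Mul(Function('u')(-47, 16), Function('F')(1, -6)) = Mul(Mul(-1, -47), Add(4, -6, 1)) = Mul(47, -1) = -47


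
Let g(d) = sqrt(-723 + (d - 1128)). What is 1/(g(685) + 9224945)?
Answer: 9224945/85099610254191 - I*sqrt(1166)/85099610254191 ≈ 1.084e-7 - 4.0126e-13*I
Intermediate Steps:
g(d) = sqrt(-1851 + d) (g(d) = sqrt(-723 + (-1128 + d)) = sqrt(-1851 + d))
1/(g(685) + 9224945) = 1/(sqrt(-1851 + 685) + 9224945) = 1/(sqrt(-1166) + 9224945) = 1/(I*sqrt(1166) + 9224945) = 1/(9224945 + I*sqrt(1166))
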